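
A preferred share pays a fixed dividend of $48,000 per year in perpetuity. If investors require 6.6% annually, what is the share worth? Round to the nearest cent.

$727,272.73

PV = PMT / i = 48000 / 0.066 = 727,272.7273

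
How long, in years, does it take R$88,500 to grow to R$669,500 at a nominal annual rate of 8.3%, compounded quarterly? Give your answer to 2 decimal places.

Periodic rate i = 0.083/4 = 0.02075.
(1+i)^n = 669500/88500 = 7.56497, so n = ln 7.56497 / ln 1.02075 = 98.5278 quarters
= 98.5278/4 years

24.63 years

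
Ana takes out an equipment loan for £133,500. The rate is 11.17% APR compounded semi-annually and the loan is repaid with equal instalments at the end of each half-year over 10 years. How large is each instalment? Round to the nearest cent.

£11,250.10

i = 0.1117/2 = 0.05585 per half-year; n = 10·2 = 20.
Annuity-PV factor = 11.866558; PMT = 133500 / 11.866558 = 11,250.1035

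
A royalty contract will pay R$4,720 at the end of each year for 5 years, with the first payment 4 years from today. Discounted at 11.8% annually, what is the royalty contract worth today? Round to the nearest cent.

R$12,236.30

PV at t=3 (ordinary 5-year annuity): 4720 × a(5|0.118) = 4720 × 3.622708 = 17,099.1831
PV₀ = 17,099.1831 / (1+0.118)^3 = 17,099.1831 / 1.397415 = 12,236.2954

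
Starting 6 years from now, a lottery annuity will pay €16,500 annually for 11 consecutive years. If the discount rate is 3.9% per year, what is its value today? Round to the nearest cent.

Value one period before first payment (t=5): 16500 × [1 − (1+0.039)^(−11)] / 0.039 = 16500 × 8.807915 = 145,330.6027
Discount back 5 years: 145,330.6027 × (1+0.039)^(−5) = 145,330.6027 × 0.825890 = 120,027.1065

€120,027.11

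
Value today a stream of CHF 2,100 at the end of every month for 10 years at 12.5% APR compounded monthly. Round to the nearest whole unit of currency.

CHF 143,466

i = 0.125/12 = 0.0104167 per month; n = 10·12 = 120.
PV = 2100 × [1 − (1+0.0104167)^(−120)] / 0.0104167 = 2100 × 68.317132 = 143,465.9767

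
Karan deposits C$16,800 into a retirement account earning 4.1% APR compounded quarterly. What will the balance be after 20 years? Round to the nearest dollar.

i = 0.041/4 = 0.01025 per quarter; n = 20·4 = 80.
FV = 16,800 × (1 + 0.01025)^80 = 37,985.5143

C$37,986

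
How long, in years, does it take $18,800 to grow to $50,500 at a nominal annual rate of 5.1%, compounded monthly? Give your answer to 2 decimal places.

19.42 years

Periodic rate i = 0.051/12 = 0.00425.
n = ln(50500/18800) / ln(1+0.00425) = ln(2.68617) / 0.004241 = 232.9917 months
= 232.9917/12 years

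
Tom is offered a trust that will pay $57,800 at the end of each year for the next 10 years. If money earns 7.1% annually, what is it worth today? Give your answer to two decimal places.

$404,093.07

Annuity factor a(10|0.071) = 6.991230; PV = 57800 × 6.991230 = 404,093.0746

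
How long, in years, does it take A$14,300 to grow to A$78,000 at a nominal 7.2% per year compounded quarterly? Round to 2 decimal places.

23.77 years

Periodic rate i = 0.072/4 = 0.018.
(1+i)^n = 78000/14300 = 5.45455, so n = ln 5.45455 / ln 1.018 = 95.0929 quarters
= 95.0929/4 years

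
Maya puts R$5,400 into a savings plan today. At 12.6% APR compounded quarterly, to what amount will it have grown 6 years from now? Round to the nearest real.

i = 0.126/4 = 0.0315 per quarter; n = 6·4 = 24.
FV = 5,400 × (1 + 0.0315)^24 = 11,367.2480

R$11,367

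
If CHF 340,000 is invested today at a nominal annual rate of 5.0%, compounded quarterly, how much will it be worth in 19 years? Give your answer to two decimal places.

Periodic rate i = 0.05/4 = 0.0125; n = 19 × 4 = 76 periods.
340,000 × (1+0.0125)^76 = 340,000 × 2.570529 = 873,979.6901

CHF 873,979.69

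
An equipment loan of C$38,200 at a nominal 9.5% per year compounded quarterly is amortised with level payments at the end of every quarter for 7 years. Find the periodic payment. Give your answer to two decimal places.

C$1,883.38

With 4 periods per year: i = 0.02375, n = 28.
PMT = 38200 / ( [1 − (1+0.02375)^(−28)] / 0.02375 ) = 38200 / 20.282649 = 1,883.3832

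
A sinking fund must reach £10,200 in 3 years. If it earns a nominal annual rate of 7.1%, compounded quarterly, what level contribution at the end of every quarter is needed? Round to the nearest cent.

£770.18

i = 0.071/4 = 0.01775 per quarter; n = 3·4 = 12.
FV-annuity factor = 13.243662; PMT = 10200 / 13.243662 = 770.1797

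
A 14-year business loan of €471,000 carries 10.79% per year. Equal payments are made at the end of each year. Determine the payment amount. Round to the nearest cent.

€66,714.02

Annuity-PV factor = 7.059985; PMT = 471000 / 7.059985 = 66,714.0236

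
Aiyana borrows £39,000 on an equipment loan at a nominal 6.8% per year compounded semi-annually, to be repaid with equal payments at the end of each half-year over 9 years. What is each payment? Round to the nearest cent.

With 2 periods per year: i = 0.034, n = 18.
PMT = 39000 / ( [1 − (1+0.034)^(−18)] / 0.034 ) = 39000 / 13.299693 = 2,932.3985

£2,932.40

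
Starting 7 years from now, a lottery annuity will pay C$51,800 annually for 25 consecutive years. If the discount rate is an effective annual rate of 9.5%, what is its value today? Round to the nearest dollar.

C$283,600

Value one period before first payment (t=6): 51800 × [1 − (1+0.095)^(−25)] / 0.095 = 51800 × 9.437578 = 488,866.5251
PV₀ = 488,866.5251 / (1+0.095)^6 = 488,866.5251 / 1.723791 = 283,599.5811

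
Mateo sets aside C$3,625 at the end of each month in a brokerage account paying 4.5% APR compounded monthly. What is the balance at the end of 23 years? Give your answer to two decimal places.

C$1,749,339.99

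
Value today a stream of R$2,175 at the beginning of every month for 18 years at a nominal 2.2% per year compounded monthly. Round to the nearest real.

R$388,354

i = 0.022/12 = 0.00183333 per month; n = 18·12 = 216.
Annuity factor a(216|0.00183333) × (1+i) = 178.553616; PV = 2175 × 178.553616 = 388,354.1158
(Beginning-of-period payments → annuity-due factor ×(1+i).)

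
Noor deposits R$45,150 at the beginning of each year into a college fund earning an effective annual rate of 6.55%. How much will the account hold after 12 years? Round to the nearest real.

R$838,112

Accumulation factor s(12|0.0655) × (1+i) = 18.562835; FV = 45150 × 18.562835 = 838,111.9871
(Beginning-of-period payments → annuity-due factor ×(1+i).)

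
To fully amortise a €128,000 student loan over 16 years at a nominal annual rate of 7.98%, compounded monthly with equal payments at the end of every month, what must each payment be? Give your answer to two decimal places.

€1,182.40

Periodic rate i = 0.0798/12 = 0.00665; n = 16 × 12 = 192 periods.
Annuity-PV factor = 108.254155; PMT = 128000 / 108.254155 = 1,182.4026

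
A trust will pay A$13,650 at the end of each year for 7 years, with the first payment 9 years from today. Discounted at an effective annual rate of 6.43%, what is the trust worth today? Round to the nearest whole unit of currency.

PV at t=8 (ordinary 7-year annuity): 13650 × a(7|0.0643) = 13650 × 5.498060 = 75,048.5179
Discount back 8 years: 75,048.5179 × (1+0.0643)^(−8) = 75,048.5179 × 0.607418 = 45,585.8044

A$45,586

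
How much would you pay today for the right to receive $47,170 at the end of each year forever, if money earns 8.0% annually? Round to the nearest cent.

$589,625.00

PV = PMT / i = 47170 / 0.08 = 589,625.0000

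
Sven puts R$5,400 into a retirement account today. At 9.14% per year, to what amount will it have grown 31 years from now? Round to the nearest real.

R$81,264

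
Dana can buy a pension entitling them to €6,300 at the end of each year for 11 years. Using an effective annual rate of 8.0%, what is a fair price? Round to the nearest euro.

€44,975

Annuity factor a(11|0.08) = 7.138964; PV = 6300 × 7.138964 = 44,975.4748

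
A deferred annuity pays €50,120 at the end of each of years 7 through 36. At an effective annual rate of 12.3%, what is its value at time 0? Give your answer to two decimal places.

Value one period before first payment (t=6): 50120 × [1 − (1+0.123)^(−30)] / 0.123 = 50120 × 7.879642 = 394,927.6652
Discount back 6 years: 394,927.6652 × (1+0.123)^(−6) = 394,927.6652 × 0.498565 = 196,896.9642

€196,896.96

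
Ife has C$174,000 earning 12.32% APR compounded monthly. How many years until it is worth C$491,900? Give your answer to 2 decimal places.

8.48 years

Periodic rate i = 0.1232/12 = 0.0102667.
n = ln(491900/174000) / ln(1+0.0102667) = ln(2.82701) / 0.010214 = 101.7415 months
= 101.7415/12 years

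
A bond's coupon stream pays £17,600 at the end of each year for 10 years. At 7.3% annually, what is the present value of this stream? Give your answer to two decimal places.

PV = 17600 × [1 − (1+0.073)^(−10)] / 0.073 = 17600 × 6.927208 = 121,918.8522

£121,918.85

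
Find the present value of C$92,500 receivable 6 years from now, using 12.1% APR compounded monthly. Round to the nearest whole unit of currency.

With 12 periods per year: i = 0.0100833, n = 72.
PV = FV·(1+i)^(−n) = 92,500 × 0.485603 = 44,918.2636

C$44,918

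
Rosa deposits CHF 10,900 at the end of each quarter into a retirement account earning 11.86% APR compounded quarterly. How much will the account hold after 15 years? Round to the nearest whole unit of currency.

CHF 1,754,543

Periodic rate i = 0.1186/4 = 0.02965; n = 15 × 4 = 60 periods.
Accumulation factor s(60|0.02965) = 160.967261; FV = 10900 × 160.967261 = 1,754,543.1434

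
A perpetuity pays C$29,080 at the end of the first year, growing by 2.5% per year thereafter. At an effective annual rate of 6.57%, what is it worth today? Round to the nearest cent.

C$714,496.31

PV = D₁/(r − g) = 29080/(0.0657 − 0.025) = 714,496.3145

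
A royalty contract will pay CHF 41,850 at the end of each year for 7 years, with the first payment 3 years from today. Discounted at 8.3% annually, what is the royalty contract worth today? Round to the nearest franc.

CHF 183,878

PV at t=2 (ordinary 7-year annuity): 41850 × a(7|0.083) = 41850 × 5.153376 = 215,668.7976
PV₀ = 215,668.7976 / (1+0.083)^2 = 215,668.7976 / 1.172889 = 183,878.2678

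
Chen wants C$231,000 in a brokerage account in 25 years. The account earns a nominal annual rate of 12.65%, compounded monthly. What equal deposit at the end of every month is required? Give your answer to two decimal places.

i = 0.1265/12 = 0.0105417 per month; n = 25·12 = 300.
PMT = 231000 / ( [(1+0.0105417)^300 − 1] / 0.0105417 ) = 231000 / 2109.882685 = 109.4848

C$109.48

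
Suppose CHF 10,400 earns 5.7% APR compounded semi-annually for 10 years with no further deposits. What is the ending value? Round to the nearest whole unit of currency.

CHF 18,244

i = 0.057/2 = 0.0285 per half-year; n = 10·2 = 20.
FV = 10,400 × (1 + 0.0285)^20 = 18,243.9662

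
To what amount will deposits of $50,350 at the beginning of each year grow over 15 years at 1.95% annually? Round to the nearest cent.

Accumulation factor s(15|0.0195) × (1+i) = 17.567090; FV = 50350 × 17.567090 = 884,502.9746
Payments are at the start of each period, so multiply by (1+i).

$884,502.97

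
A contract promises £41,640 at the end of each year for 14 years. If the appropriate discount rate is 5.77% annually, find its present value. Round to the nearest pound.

Annuity factor a(14|0.0577) = 9.428802; PV = 41640 × 9.428802 = 392,615.3302

£392,615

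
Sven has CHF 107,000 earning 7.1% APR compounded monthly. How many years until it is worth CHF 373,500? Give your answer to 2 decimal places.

17.66 years

Periodic rate i = 0.071/12 = 0.00591667.
(1+i)^n = 373500/107000 = 3.49065, so n = ln 3.49065 / ln 1.00592 = 211.9071 months
= 211.9071/12 years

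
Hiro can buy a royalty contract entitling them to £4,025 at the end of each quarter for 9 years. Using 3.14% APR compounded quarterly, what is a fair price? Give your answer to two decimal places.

£125,798.68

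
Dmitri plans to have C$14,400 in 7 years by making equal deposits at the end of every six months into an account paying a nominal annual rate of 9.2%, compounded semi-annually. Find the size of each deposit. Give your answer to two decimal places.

C$755.38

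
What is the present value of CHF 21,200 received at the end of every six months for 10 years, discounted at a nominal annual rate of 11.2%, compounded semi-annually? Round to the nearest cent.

i = 0.112/2 = 0.056 per half-year; n = 10·2 = 20.
Annuity factor a(20|0.056) = 11.851858; PV = 21200 × 11.851858 = 251,259.3907

CHF 251,259.39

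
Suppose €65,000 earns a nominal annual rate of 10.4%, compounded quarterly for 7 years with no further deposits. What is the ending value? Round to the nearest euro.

i = 0.104/4 = 0.026 per quarter; n = 7·4 = 28.
65,000 × (1+0.026)^28 = 65,000 × 2.051758 = 133,364.2596

€133,364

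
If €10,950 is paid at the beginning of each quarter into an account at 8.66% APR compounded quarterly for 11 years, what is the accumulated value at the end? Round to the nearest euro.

€809,304

i = 0.0866/4 = 0.02165 per quarter; n = 11·4 = 44.
FV = PMT · [(1+i)^n − 1] / i × (1+i) = 10950 · 73.909014 = 809,303.6993
Payments are at the start of each period, so multiply by (1+i).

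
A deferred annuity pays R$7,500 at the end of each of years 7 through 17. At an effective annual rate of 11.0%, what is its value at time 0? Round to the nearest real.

R$24,887

PV at t=6 (ordinary 11-year annuity): 7500 × a(11|0.11) = 7500 × 6.206515 = 46,548.8649
Discount back 6 years: 46,548.8649 × (1+0.11)^(−6) = 46,548.8649 × 0.534641 = 24,886.9241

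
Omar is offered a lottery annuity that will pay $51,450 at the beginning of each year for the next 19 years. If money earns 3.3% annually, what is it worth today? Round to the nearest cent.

PV = PMT · [1 − (1+i)^(−n)] / i × (1+i) = 51450 · 14.411061 = 741,449.1100
Payments are at the start of each period, so multiply by (1+i).

$741,449.11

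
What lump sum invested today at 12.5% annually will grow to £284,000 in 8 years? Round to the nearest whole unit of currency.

£110,687

PV = 284,000 / (1 + 0.125)^8 = 284,000 / 2.565785 = 110,687.3934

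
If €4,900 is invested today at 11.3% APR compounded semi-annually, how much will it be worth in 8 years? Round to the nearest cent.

€11,806.14

Periodic rate i = 0.113/2 = 0.0565; n = 8 × 2 = 16 periods.
4,900 × (1+0.0565)^16 = 4,900 × 2.409417 = 11,806.1447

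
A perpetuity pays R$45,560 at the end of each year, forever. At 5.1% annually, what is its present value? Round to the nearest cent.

PV = PMT / i = 45560 / 0.051 = 893,333.3333

R$893,333.33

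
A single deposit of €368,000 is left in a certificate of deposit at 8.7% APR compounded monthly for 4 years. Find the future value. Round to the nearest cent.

With 12 periods per year: i = 0.00725, n = 48.
368,000 × (1+0.00725)^48 = 368,000 × 1.414455 = 520,519.5787

€520,519.58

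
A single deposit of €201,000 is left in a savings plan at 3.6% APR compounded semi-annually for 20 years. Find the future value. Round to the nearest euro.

i = 0.036/2 = 0.018 per half-year; n = 20·2 = 40.
FV = PV·(1+i)^n = 201,000 × 2.041320 = 410,305.3478

€410,305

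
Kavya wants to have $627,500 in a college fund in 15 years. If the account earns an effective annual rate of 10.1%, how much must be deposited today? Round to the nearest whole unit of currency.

$148,185

Discount factor = (1+0.101)^(−15) = 0.236151; PV = 627,500 × 0.236151 = 148,184.8980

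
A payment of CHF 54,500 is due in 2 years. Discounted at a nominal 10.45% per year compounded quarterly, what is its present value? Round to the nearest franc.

CHF 44,340

Periodic rate i = 0.1045/4 = 0.026125; n = 2 × 4 = 8 periods.
PV = FV·(1+i)^(−n) = 54,500 × 0.813575 = 44,339.8636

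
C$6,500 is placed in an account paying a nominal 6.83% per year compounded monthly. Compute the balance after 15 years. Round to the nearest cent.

C$18,054.55

i = 0.0683/12 = 0.00569167 per month; n = 15·12 = 180.
6,500 × (1+0.00569167)^180 = 6,500 × 2.777623 = 18,054.5483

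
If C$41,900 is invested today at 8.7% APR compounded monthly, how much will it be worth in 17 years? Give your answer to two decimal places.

C$182,901.95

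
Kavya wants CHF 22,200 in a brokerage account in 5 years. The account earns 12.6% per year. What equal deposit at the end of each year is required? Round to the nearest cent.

FV-annuity factor = 6.429014; PMT = 22200 / 6.429014 = 3,453.0956

CHF 3,453.10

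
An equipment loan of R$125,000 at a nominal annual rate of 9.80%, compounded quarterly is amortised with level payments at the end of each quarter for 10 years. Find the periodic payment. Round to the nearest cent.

i = 0.098/4 = 0.0245 per quarter; n = 10·4 = 40.
PMT = 125000 / ( [1 − (1+0.0245)^(−40)] / 0.0245 ) = 125000 / 25.315480 = 4,937.6902

R$4,937.69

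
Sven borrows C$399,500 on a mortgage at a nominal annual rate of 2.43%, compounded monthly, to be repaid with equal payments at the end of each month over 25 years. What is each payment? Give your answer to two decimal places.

C$1,778.17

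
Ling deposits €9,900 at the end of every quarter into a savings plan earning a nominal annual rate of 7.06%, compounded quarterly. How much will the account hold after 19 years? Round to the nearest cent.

€1,559,268.40

Periodic rate i = 0.0706/4 = 0.01765; n = 19 × 4 = 76 periods.
Accumulation factor s(76|0.01765) = 157.501859; FV = 9900 × 157.501859 = 1,559,268.4000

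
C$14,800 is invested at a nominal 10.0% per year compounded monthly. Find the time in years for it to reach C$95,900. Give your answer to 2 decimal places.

Periodic rate i = 0.1/12 = 0.00833333.
(1+i)^n = 95900/14800 = 6.47973, so n = ln 6.47973 / ln 1.00833 = 225.1745 months
= 225.1745/12 years

18.76 years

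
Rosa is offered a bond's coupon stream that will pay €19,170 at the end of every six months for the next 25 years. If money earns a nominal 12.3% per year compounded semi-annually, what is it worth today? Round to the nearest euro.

€295,940

With 2 periods per year: i = 0.0615, n = 50.
PV = 19170 × [1 − (1+0.0615)^(−50)] / 0.0615 = 19170 × 15.437683 = 295,940.3895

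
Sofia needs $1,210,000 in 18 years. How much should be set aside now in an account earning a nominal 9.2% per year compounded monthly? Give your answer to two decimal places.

$232,453.77

Periodic rate i = 0.092/12 = 0.00766667; n = 18 × 12 = 216 periods.
PV = 1,210,000 / (1 + 0.00766667)^216 = 1,210,000 / 5.205336 = 232,453.7728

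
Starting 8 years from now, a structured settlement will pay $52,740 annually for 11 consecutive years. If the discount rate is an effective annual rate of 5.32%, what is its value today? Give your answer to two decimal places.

PV at t=7 (ordinary 11-year annuity): 52740 × a(11|0.0532) = 52740 × 8.168565 = 430,810.1190
PV₀ = 430,810.1190 / (1+0.0532)^7 = 430,810.1190 / 1.437394 = 299,716.0101

$299,716.01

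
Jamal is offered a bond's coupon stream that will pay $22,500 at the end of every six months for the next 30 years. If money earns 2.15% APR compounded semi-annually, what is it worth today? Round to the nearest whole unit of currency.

$991,106

Periodic rate i = 0.0215/2 = 0.01075; n = 30 × 2 = 60 periods.
PV = 22500 × [1 − (1+0.01075)^(−60)] / 0.01075 = 22500 × 44.049148 = 991,105.8238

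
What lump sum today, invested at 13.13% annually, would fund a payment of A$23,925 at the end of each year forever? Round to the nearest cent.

PV = C/r = 23925/0.1313 = 182,216.2986

A$182,216.30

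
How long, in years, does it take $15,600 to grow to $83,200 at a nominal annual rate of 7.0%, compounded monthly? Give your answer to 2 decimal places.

Periodic rate i = 0.07/12 = 0.00583333.
n = ln(83200/15600) / ln(1+0.00583333) = ln(5.33333) / 0.005816 = 287.8036 months
= 287.8036/12 years

23.98 years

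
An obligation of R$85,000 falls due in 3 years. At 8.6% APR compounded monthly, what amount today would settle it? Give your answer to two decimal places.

R$65,731.05

Periodic rate i = 0.086/12 = 0.00716667; n = 3 × 12 = 36 periods.
PV = FV·(1+i)^(−n) = 85,000 × 0.773306 = 65,731.0465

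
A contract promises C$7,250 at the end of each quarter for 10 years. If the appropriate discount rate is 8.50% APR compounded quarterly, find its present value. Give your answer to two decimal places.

i = 0.085/4 = 0.02125 per quarter; n = 10·4 = 40.
Annuity factor a(40|0.02125) = 26.765261; PV = 7250 × 26.765261 = 194,048.1456

C$194,048.15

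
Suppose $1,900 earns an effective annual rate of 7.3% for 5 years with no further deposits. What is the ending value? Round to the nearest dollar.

$2,702

FV = 1,900 × (1 + 0.073)^5 = 2,702.4160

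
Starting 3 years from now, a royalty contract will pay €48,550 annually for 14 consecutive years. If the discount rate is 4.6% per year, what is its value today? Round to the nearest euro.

PV at t=2 (ordinary 14-year annuity): 48550 × a(14|0.046) = 48550 × 10.156730 = 493,109.2295
Discount back 2 years: 493,109.2295 × (1+0.046)^(−2) = 493,109.2295 × 0.913980 = 450,691.9097

€450,692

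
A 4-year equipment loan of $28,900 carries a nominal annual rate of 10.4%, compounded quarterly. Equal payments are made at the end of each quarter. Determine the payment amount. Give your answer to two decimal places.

Periodic rate i = 0.104/4 = 0.026; n = 4 × 4 = 16 periods.
Annuity-PV factor = 12.953981; PMT = 28900 / 12.953981 = 2,230.9745

$2,230.97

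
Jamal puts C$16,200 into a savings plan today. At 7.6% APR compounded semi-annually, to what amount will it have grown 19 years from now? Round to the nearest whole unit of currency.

i = 0.076/2 = 0.038 per half-year; n = 19·2 = 38.
16,200 × (1+0.038)^38 = 16,200 × 4.125717 = 66,836.6152

C$66,837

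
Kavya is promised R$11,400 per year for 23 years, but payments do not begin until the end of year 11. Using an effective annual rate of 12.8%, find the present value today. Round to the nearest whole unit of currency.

R$25,033

PV at t=10 (ordinary 23-year annuity): 11400 × a(23|0.128) = 11400 × 7.323081 = 83,483.1245
PV₀ = 83,483.1245 / (1+0.128)^10 = 83,483.1245 / 3.334963 = 25,032.7002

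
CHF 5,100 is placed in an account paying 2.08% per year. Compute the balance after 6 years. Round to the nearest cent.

CHF 5,770.51

5,100 × (1+0.0208)^6 = 5,100 × 1.131472 = 5,770.5093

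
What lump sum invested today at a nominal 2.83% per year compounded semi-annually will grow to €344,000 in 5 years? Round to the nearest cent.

€298,907.28

i = 0.0283/2 = 0.01415 per half-year; n = 5·2 = 10.
PV = 344,000 / (1 + 0.01415)^10 = 344,000 / 1.150859 = 298,907.2801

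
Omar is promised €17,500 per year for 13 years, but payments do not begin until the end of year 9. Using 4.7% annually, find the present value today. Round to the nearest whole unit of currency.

PV at t=8 (ordinary 13-year annuity): 17500 × a(13|0.047) = 17500 × 9.565561 = 167,397.3124
PV₀ = 167,397.3124 / (1+0.047)^8 = 167,397.3124 / 1.444021 = 115,924.4456

€115,924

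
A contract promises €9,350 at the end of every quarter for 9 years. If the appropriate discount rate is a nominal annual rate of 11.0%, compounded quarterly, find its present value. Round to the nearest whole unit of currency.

€211,964

i = 0.11/4 = 0.0275 per quarter; n = 9·4 = 36.
PV = 9350 × [1 − (1+0.0275)^(−36)] / 0.0275 = 9350 × 22.669918 = 211,963.7289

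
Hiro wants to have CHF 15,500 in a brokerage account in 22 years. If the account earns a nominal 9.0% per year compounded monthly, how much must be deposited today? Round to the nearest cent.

CHF 2,155.94

i = 0.09/12 = 0.0075 per month; n = 22·12 = 264.
PV = FV·(1+i)^(−n) = 15,500 × 0.139093 = 2,155.9428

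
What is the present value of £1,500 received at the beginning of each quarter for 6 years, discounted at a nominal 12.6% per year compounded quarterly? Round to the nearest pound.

£25,785

Periodic rate i = 0.126/4 = 0.0315; n = 6 × 4 = 24 periods.
PV = PMT · [1 − (1+i)^(−n)] / i × (1+i) = 1500 · 17.190062 = 25,785.0923
Payments are at the start of each period, so multiply by (1+i).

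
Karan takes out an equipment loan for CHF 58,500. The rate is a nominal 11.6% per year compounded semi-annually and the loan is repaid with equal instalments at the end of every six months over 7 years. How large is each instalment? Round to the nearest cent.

i = 0.116/2 = 0.058 per half-year; n = 7·2 = 14.
PMT = 58500 / ( [1 − (1+0.058)^(−14)] / 0.058 ) = 58500 / 9.411183 = 6,216.0093

CHF 6,216.01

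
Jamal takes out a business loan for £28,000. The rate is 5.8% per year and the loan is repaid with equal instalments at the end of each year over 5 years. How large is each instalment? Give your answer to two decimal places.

£6,610.97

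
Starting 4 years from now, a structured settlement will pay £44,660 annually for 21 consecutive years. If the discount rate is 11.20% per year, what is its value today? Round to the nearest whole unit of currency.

£258,790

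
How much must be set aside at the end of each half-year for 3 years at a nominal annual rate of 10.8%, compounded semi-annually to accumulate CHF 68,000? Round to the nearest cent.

CHF 9,897.05

With 2 periods per year: i = 0.054, n = 6.
FV-annuity factor = 6.870733; PMT = 68000 / 6.870733 = 9,897.0511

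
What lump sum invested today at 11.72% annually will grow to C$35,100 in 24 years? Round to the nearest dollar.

Discount factor = (1+0.1172)^(−24) = 0.069961; PV = 35,100 × 0.069961 = 2,455.6410

C$2,456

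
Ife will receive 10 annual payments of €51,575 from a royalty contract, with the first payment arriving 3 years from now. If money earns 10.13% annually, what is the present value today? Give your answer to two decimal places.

€259,835.03

PV at t=2 (ordinary 10-year annuity): 51575 × a(10|0.1013) = 51575 × 6.110401 = 315,143.9482
Discount back 2 years: 315,143.9482 × (1+0.1013)^(−2) = 315,143.9482 × 0.824496 = 259,835.0256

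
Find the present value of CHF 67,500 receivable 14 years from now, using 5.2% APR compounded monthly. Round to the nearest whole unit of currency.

CHF 32,645

i = 0.052/12 = 0.00433333 per month; n = 14·12 = 168.
PV = 67,500 / (1 + 0.00433333)^168 = 67,500 / 2.067680 = 32,645.2835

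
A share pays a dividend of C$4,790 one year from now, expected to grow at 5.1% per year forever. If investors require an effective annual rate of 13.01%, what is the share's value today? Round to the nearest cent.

PV = PMT / (i − g) = 4790 / (0.1301 − 0.051) = 4790 / 0.079100 = 60,556.2579

C$60,556.26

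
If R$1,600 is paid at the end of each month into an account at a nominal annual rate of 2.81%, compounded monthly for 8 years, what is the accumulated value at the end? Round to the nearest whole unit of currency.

i = 0.0281/12 = 0.00234167 per month; n = 8·12 = 96.
FV = PMT · [(1+i)^n − 1] / i = 1600 · 107.506029 = 172,009.6459

R$172,010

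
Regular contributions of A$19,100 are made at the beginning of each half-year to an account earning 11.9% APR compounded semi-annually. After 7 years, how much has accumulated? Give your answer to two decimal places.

With 2 periods per year: i = 0.0595, n = 14.
Accumulation factor s(14|0.0595) × (1+i) = 22.187517; FV = 19100 × 22.187517 = 423,781.5834
(Beginning-of-period payments → annuity-due factor ×(1+i).)

A$423,781.58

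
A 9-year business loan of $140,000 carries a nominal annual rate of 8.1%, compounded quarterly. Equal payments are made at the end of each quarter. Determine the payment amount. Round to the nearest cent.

$5,514.68

With 4 periods per year: i = 0.02025, n = 36.
PMT = 140000 / ( [1 − (1+0.02025)^(−36)] / 0.02025 ) = 140000 / 25.386805 = 5,514.6759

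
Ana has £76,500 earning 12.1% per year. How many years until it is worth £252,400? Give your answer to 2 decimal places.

n = ln(252400/76500) / ln(1+0.121) = ln(3.29935) / 0.114221 = 10.4510 years

10.45 years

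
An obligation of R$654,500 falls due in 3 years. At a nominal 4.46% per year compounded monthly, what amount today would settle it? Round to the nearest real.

R$572,676

Periodic rate i = 0.0446/12 = 0.00371667; n = 3 × 12 = 36 periods.
Discount factor = (1+0.00371667)^(−36) = 0.874982; PV = 654,500 × 0.874982 = 572,675.7161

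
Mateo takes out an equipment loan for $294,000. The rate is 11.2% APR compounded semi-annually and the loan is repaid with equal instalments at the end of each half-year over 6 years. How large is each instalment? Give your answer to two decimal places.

With 2 periods per year: i = 0.056, n = 12.
Annuity-PV factor = 8.570795; PMT = 294000 / 8.570795 = 34,302.5361

$34,302.54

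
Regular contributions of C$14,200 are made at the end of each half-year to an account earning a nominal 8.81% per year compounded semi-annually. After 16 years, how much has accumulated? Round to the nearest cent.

With 2 periods per year: i = 0.04405, n = 32.
Accumulation factor s(32|0.04405) = 67.483795; FV = 14200 × 67.483795 = 958,269.8930

C$958,269.89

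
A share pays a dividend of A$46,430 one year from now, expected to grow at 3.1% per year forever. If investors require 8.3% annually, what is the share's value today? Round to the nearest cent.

PV = PMT / (i − g) = 46430 / (0.083 − 0.031) = 46430 / 0.052000 = 892,884.6154

A$892,884.62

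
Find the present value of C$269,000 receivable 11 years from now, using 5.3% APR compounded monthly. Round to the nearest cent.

C$150,354.38

Periodic rate i = 0.053/12 = 0.00441667; n = 11 × 12 = 132 periods.
PV = FV·(1+i)^(−n) = 269,000 × 0.558938 = 150,354.3828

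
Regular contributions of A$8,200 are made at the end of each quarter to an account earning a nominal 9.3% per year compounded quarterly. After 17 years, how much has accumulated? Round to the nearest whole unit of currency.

A$1,330,568

With 4 periods per year: i = 0.02325, n = 68.
Accumulation factor s(68|0.02325) = 162.264345; FV = 8200 × 162.264345 = 1,330,567.6324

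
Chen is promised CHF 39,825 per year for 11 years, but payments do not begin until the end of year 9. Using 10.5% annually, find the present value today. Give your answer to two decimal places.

CHF 113,738.86

Value one period before first payment (t=8): 39825 × [1 − (1+0.105)^(−11)] / 0.105 = 39825 × 6.348211 = 252,817.4881
PV₀ = 252,817.4881 / (1+0.105)^8 = 252,817.4881 / 2.222789 = 113,738.8644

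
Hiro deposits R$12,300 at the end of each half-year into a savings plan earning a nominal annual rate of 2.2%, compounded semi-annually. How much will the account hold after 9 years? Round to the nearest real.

R$243,367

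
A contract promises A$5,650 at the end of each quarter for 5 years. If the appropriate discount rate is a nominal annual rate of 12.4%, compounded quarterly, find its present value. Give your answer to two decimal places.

With 4 periods per year: i = 0.031, n = 20.
Annuity factor a(20|0.031) = 14.740852; PV = 5650 × 14.740852 = 83,285.8134

A$83,285.81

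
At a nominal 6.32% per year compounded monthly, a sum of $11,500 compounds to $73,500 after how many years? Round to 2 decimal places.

Periodic rate i = 0.0632/12 = 0.00526667.
n = ln(73500/11500) / ln(1+0.00526667) = ln(6.39130) / 0.005253 = 353.1301 months
= 353.1301/12 years

29.43 years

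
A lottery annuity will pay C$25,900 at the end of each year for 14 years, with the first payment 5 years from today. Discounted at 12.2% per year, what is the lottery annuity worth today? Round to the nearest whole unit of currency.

C$107,224

PV at t=4 (ordinary 14-year annuity): 25900 × a(14|0.122) = 25900 × 6.560884 = 169,926.8895
Discount back 4 years: 169,926.8895 × (1+0.122)^(−4) = 169,926.8895 × 0.630999 = 107,223.6730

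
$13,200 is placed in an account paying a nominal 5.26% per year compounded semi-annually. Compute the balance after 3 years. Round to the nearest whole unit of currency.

$15,425

With 2 periods per year: i = 0.0263, n = 6.
FV = 13,200 × (1 + 0.0263)^6 = 15,424.8129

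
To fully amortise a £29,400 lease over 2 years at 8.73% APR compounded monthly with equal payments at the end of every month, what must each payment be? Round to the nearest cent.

£1,339.49

i = 0.0873/12 = 0.007275 per month; n = 2·12 = 24.
PMT = 29400 / ( [1 − (1+0.007275)^(−24)] / 0.007275 ) = 29400 / 21.948615 = 1,339.4923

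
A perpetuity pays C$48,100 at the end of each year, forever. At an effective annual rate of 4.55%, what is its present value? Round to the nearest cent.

C$1,057,142.86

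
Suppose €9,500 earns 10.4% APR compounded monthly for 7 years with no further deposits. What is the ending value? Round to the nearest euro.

€19,612

Periodic rate i = 0.104/12 = 0.00866667; n = 7 × 12 = 84 periods.
FV = 9,500 × (1 + 0.00866667)^84 = 19,612.2671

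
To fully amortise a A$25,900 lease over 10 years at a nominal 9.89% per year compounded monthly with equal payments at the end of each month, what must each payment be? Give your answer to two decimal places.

A$340.69

Periodic rate i = 0.0989/12 = 0.00824167; n = 10 × 12 = 120 periods.
Annuity-PV factor = 76.021139; PMT = 25900 / 76.021139 = 340.6947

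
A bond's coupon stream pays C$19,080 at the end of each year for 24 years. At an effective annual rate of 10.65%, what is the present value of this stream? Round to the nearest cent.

C$163,364.47

PV = PMT · [1 − (1+i)^(−n)] / i = 19080 · 8.562079 = 163,364.4717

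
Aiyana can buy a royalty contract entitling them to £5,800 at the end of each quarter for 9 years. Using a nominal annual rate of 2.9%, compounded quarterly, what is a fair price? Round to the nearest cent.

i = 0.029/4 = 0.00725 per quarter; n = 9·4 = 36.
Annuity factor a(36|0.00725) = 31.585305; PV = 5800 × 31.585305 = 183,194.7682

£183,194.77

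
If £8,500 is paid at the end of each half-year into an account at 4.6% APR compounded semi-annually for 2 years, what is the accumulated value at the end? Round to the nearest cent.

With 2 periods per year: i = 0.023, n = 4.
FV = 8500 × [(1+0.023)^4 − 1] / 0.023 = 8500 × 4.140128 = 35,191.0894

£35,191.09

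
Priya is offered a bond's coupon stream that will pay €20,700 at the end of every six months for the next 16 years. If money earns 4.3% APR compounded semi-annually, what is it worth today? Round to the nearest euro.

€475,370

i = 0.043/2 = 0.0215 per half-year; n = 16·2 = 32.
Annuity factor a(32|0.0215) = 22.964732; PV = 20700 × 22.964732 = 475,369.9466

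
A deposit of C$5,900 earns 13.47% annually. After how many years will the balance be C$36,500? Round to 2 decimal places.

14.42 years

(1+i)^n = 36500/5900 = 6.18644, so n = ln 6.18644 / ln 1.1347 = 14.4210 years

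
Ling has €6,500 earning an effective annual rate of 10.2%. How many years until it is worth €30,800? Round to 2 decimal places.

16.02 years

n = ln(30800/6500) / ln(1+0.102) = ln(4.73846) / 0.097127 = 16.0173 years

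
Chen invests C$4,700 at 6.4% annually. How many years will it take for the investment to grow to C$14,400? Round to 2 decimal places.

18.05 years

n = ln(14400/4700) / ln(1+0.064) = ln(3.06383) / 0.062035 = 18.0488 years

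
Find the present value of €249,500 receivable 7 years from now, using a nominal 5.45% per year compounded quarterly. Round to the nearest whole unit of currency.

€170,807

Periodic rate i = 0.0545/4 = 0.013625; n = 7 × 4 = 28 periods.
PV = FV·(1+i)^(−n) = 249,500 × 0.684597 = 170,807.0429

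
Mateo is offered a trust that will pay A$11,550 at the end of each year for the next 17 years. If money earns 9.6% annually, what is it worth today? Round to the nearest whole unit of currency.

A$94,989

PV = 11550 × [1 − (1+0.096)^(−17)] / 0.096 = 11550 × 8.224117 = 94,988.5568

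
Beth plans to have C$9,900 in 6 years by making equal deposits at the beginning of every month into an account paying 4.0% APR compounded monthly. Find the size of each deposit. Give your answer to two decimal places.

Periodic rate i = 0.04/12 = 0.00333333; n = 6 × 12 = 72 periods.
PMT = 9900 / ( [(1+0.00333333)^72 − 1] / 0.00333333 × (1+i) ) = 9900 / 81.493306 = 121.4824

C$121.48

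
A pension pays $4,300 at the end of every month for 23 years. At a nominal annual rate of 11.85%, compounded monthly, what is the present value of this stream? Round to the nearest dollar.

$406,532

With 12 periods per year: i = 0.009875, n = 276.
PV = PMT · [1 − (1+i)^(−n)] / i = 4300 · 94.542260 = 406,531.7182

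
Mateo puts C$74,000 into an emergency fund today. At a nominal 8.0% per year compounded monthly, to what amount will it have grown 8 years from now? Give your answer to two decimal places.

i = 0.08/12 = 0.00666667 per month; n = 8·12 = 96.
FV = PV·(1+i)^n = 74,000 × 1.892457 = 140,041.8343

C$140,041.83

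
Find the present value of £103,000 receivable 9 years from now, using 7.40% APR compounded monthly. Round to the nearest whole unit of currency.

i = 0.074/12 = 0.00616667 per month; n = 9·12 = 108.
PV = FV·(1+i)^(−n) = 103,000 × 0.514811 = 53,025.5612

£53,026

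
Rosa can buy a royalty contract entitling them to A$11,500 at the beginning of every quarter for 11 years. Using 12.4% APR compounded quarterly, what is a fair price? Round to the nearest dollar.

A$282,649

Periodic rate i = 0.124/4 = 0.031; n = 11 × 4 = 44 periods.
PV = 11500 × [1 − (1+0.031)^(−44)] / 0.031 × (1+i) = 11500 × 24.578145 = 282,648.6673
Payments are at the start of each period, so multiply by (1+i).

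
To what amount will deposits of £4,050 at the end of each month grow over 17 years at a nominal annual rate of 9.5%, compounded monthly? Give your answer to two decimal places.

Periodic rate i = 0.095/12 = 0.00791667; n = 17 × 12 = 204 periods.
FV = 4050 × [(1+0.00791667)^204 − 1] / 0.00791667 = 4050 × 504.759939 = 2,044,277.7537

£2,044,277.75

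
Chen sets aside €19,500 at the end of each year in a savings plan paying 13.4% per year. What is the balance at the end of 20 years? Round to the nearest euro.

FV = 19500 × [(1+0.134)^20 − 1] / 0.134 = 19500 × 84.827663 = 1,654,139.4360

€1,654,139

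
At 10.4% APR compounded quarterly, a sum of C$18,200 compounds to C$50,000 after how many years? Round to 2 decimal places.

9.84 years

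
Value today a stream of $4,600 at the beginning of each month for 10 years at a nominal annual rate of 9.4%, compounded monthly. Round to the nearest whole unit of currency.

Periodic rate i = 0.094/12 = 0.00783333; n = 10 × 12 = 120 periods.
PV = 4600 × [1 − (1+0.00783333)^(−120)] / 0.00783333 × (1+i) = 4600 × 78.217153 = 359,798.9052
Payments are at the start of each period, so multiply by (1+i).

$359,799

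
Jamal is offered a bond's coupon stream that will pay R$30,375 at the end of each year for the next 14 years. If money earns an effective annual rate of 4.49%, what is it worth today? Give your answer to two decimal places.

Annuity factor a(14|0.0449) = 10.229470; PV = 30375 × 10.229470 = 310,720.1558

R$310,720.16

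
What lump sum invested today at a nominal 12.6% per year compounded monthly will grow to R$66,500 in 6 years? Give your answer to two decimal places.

R$31,347.78

i = 0.126/12 = 0.0105 per month; n = 6·12 = 72.
PV = FV·(1+i)^(−n) = 66,500 × 0.471395 = 31,347.7778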